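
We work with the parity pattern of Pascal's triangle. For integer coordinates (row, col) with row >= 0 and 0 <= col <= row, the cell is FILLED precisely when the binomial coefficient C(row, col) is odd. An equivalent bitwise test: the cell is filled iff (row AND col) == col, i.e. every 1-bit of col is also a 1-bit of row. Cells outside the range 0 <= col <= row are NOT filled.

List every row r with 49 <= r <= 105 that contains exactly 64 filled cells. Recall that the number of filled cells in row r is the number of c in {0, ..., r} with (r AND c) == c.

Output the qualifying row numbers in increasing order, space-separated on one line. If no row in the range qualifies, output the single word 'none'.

Row r has 2^popcount(r) filled cells, so we need popcount(r) = log2(64) = 6.
Scan r = 49..105 and keep those with exactly 6 one-bits:
r=49=110001 popcount=3 -> skip
r=50=110010 popcount=3 -> skip
r=51=110011 popcount=4 -> skip
r=52=110100 popcount=3 -> skip
r=53=110101 popcount=4 -> skip
r=54=110110 popcount=4 -> skip
r=55=110111 popcount=5 -> skip
r=56=111000 popcount=3 -> skip
r=57=111001 popcount=4 -> skip
r=58=111010 popcount=4 -> skip
r=59=111011 popcount=5 -> skip
r=60=111100 popcount=4 -> skip
r=61=111101 popcount=5 -> skip
r=62=111110 popcount=5 -> skip
r=63=111111 popcount=6 -> KEEP
r=64=1000000 popcount=1 -> skip
r=65=1000001 popcount=2 -> skip
r=66=1000010 popcount=2 -> skip
r=67=1000011 popcount=3 -> skip
r=68=1000100 popcount=2 -> skip
r=69=1000101 popcount=3 -> skip
r=70=1000110 popcount=3 -> skip
r=71=1000111 popcount=4 -> skip
r=72=1001000 popcount=2 -> skip
r=73=1001001 popcount=3 -> skip
r=74=1001010 popcount=3 -> skip
r=75=1001011 popcount=4 -> skip
r=76=1001100 popcount=3 -> skip
r=77=1001101 popcount=4 -> skip
r=78=1001110 popcount=4 -> skip
r=79=1001111 popcount=5 -> skip
r=80=1010000 popcount=2 -> skip
r=81=1010001 popcount=3 -> skip
r=82=1010010 popcount=3 -> skip
r=83=1010011 popcount=4 -> skip
r=84=1010100 popcount=3 -> skip
r=85=1010101 popcount=4 -> skip
r=86=1010110 popcount=4 -> skip
r=87=1010111 popcount=5 -> skip
r=88=1011000 popcount=3 -> skip
r=89=1011001 popcount=4 -> skip
r=90=1011010 popcount=4 -> skip
r=91=1011011 popcount=5 -> skip
r=92=1011100 popcount=4 -> skip
r=93=1011101 popcount=5 -> skip
r=94=1011110 popcount=5 -> skip
r=95=1011111 popcount=6 -> KEEP
r=96=1100000 popcount=2 -> skip
r=97=1100001 popcount=3 -> skip
r=98=1100010 popcount=3 -> skip
r=99=1100011 popcount=4 -> skip
r=100=1100100 popcount=3 -> skip
r=101=1100101 popcount=4 -> skip
r=102=1100110 popcount=4 -> skip
r=103=1100111 popcount=5 -> skip
r=104=1101000 popcount=3 -> skip
r=105=1101001 popcount=4 -> skip
Kept rows: 63 95

Answer: 63 95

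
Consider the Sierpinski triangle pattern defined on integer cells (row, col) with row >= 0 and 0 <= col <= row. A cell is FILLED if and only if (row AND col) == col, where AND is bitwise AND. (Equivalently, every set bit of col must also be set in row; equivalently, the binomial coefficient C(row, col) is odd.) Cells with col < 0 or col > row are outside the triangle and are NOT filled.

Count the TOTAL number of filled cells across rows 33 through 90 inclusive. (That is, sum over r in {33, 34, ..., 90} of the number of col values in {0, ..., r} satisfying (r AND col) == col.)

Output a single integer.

r33=100001 pc2: +4 =4
r34=100010 pc2: +4 =8
r35=100011 pc3: +8 =16
r36=100100 pc2: +4 =20
r37=100101 pc3: +8 =28
r38=100110 pc3: +8 =36
r39=100111 pc4: +16 =52
r40=101000 pc2: +4 =56
r41=101001 pc3: +8 =64
r42=101010 pc3: +8 =72
r43=101011 pc4: +16 =88
r44=101100 pc3: +8 =96
r45=101101 pc4: +16 =112
r46=101110 pc4: +16 =128
r47=101111 pc5: +32 =160
r48=110000 pc2: +4 =164
r49=110001 pc3: +8 =172
r50=110010 pc3: +8 =180
r51=110011 pc4: +16 =196
r52=110100 pc3: +8 =204
r53=110101 pc4: +16 =220
r54=110110 pc4: +16 =236
r55=110111 pc5: +32 =268
r56=111000 pc3: +8 =276
r57=111001 pc4: +16 =292
r58=111010 pc4: +16 =308
r59=111011 pc5: +32 =340
r60=111100 pc4: +16 =356
r61=111101 pc5: +32 =388
r62=111110 pc5: +32 =420
r63=111111 pc6: +64 =484
r64=1000000 pc1: +2 =486
r65=1000001 pc2: +4 =490
r66=1000010 pc2: +4 =494
r67=1000011 pc3: +8 =502
r68=1000100 pc2: +4 =506
r69=1000101 pc3: +8 =514
r70=1000110 pc3: +8 =522
r71=1000111 pc4: +16 =538
r72=1001000 pc2: +4 =542
r73=1001001 pc3: +8 =550
r74=1001010 pc3: +8 =558
r75=1001011 pc4: +16 =574
r76=1001100 pc3: +8 =582
r77=1001101 pc4: +16 =598
r78=1001110 pc4: +16 =614
r79=1001111 pc5: +32 =646
r80=1010000 pc2: +4 =650
r81=1010001 pc3: +8 =658
r82=1010010 pc3: +8 =666
r83=1010011 pc4: +16 =682
r84=1010100 pc3: +8 =690
r85=1010101 pc4: +16 =706
r86=1010110 pc4: +16 =722
r87=1010111 pc5: +32 =754
r88=1011000 pc3: +8 =762
r89=1011001 pc4: +16 =778
r90=1011010 pc4: +16 =794

Answer: 794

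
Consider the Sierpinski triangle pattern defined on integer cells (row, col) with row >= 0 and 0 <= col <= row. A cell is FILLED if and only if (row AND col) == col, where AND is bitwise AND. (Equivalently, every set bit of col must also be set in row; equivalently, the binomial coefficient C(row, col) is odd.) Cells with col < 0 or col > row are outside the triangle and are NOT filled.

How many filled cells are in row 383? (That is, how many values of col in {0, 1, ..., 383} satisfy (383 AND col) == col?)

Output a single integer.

Answer: 256

Derivation:
383 in binary = 101111111
popcount(383) = number of 1-bits in 101111111 = 8
A col c satisfies (383 AND c) == c iff every set bit of c is also set in 383; each of the 8 set bits of 383 can independently be on or off in c.
count = 2^8 = 256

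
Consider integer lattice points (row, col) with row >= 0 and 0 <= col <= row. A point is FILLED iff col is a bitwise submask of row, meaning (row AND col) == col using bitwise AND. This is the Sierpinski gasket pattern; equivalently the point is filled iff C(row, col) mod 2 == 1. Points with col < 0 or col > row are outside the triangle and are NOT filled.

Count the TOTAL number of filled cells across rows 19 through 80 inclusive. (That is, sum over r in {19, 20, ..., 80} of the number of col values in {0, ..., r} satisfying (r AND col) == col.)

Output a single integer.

r19=10011 pc3: +8 =8
r20=10100 pc2: +4 =12
r21=10101 pc3: +8 =20
r22=10110 pc3: +8 =28
r23=10111 pc4: +16 =44
r24=11000 pc2: +4 =48
r25=11001 pc3: +8 =56
r26=11010 pc3: +8 =64
r27=11011 pc4: +16 =80
r28=11100 pc3: +8 =88
r29=11101 pc4: +16 =104
r30=11110 pc4: +16 =120
r31=11111 pc5: +32 =152
r32=100000 pc1: +2 =154
r33=100001 pc2: +4 =158
r34=100010 pc2: +4 =162
r35=100011 pc3: +8 =170
r36=100100 pc2: +4 =174
r37=100101 pc3: +8 =182
r38=100110 pc3: +8 =190
r39=100111 pc4: +16 =206
r40=101000 pc2: +4 =210
r41=101001 pc3: +8 =218
r42=101010 pc3: +8 =226
r43=101011 pc4: +16 =242
r44=101100 pc3: +8 =250
r45=101101 pc4: +16 =266
r46=101110 pc4: +16 =282
r47=101111 pc5: +32 =314
r48=110000 pc2: +4 =318
r49=110001 pc3: +8 =326
r50=110010 pc3: +8 =334
r51=110011 pc4: +16 =350
r52=110100 pc3: +8 =358
r53=110101 pc4: +16 =374
r54=110110 pc4: +16 =390
r55=110111 pc5: +32 =422
r56=111000 pc3: +8 =430
r57=111001 pc4: +16 =446
r58=111010 pc4: +16 =462
r59=111011 pc5: +32 =494
r60=111100 pc4: +16 =510
r61=111101 pc5: +32 =542
r62=111110 pc5: +32 =574
r63=111111 pc6: +64 =638
r64=1000000 pc1: +2 =640
r65=1000001 pc2: +4 =644
r66=1000010 pc2: +4 =648
r67=1000011 pc3: +8 =656
r68=1000100 pc2: +4 =660
r69=1000101 pc3: +8 =668
r70=1000110 pc3: +8 =676
r71=1000111 pc4: +16 =692
r72=1001000 pc2: +4 =696
r73=1001001 pc3: +8 =704
r74=1001010 pc3: +8 =712
r75=1001011 pc4: +16 =728
r76=1001100 pc3: +8 =736
r77=1001101 pc4: +16 =752
r78=1001110 pc4: +16 =768
r79=1001111 pc5: +32 =800
r80=1010000 pc2: +4 =804

Answer: 804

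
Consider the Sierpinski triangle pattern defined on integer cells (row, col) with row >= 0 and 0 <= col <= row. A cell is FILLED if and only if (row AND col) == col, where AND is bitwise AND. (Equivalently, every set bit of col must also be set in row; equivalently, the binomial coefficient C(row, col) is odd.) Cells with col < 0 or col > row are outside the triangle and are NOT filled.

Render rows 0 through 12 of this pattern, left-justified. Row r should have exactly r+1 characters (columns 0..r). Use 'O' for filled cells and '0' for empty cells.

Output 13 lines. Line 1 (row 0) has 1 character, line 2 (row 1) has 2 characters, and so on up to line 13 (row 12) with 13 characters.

r0=0: O
r1=1: OO
r2=10: O0O
r3=11: OOOO
r4=100: O000O
r5=101: OO00OO
r6=110: O0O0O0O
r7=111: OOOOOOOO
r8=1000: O0000000O
r9=1001: OO000000OO
r10=1010: O0O00000O0O
r11=1011: OOOO0000OOOO
r12=1100: O000O000O000O

Answer: O
OO
O0O
OOOO
O000O
OO00OO
O0O0O0O
OOOOOOOO
O0000000O
OO000000OO
O0O00000O0O
OOOO0000OOOO
O000O000O000O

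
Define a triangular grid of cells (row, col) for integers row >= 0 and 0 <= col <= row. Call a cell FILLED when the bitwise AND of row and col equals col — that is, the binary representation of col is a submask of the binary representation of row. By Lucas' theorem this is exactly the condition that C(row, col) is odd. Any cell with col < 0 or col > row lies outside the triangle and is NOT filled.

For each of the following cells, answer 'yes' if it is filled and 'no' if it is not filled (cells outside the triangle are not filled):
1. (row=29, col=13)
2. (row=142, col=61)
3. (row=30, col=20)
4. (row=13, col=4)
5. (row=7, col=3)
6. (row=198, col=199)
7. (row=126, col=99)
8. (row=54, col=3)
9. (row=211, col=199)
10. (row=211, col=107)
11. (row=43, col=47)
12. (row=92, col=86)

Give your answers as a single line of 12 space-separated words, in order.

Answer: yes no yes yes yes no no no no no no no

Derivation:
(29,13): row=0b11101, col=0b1101, row AND col = 0b1101 = 13; 13 == 13 -> filled
(142,61): row=0b10001110, col=0b111101, row AND col = 0b1100 = 12; 12 != 61 -> empty
(30,20): row=0b11110, col=0b10100, row AND col = 0b10100 = 20; 20 == 20 -> filled
(13,4): row=0b1101, col=0b100, row AND col = 0b100 = 4; 4 == 4 -> filled
(7,3): row=0b111, col=0b11, row AND col = 0b11 = 3; 3 == 3 -> filled
(198,199): col outside [0, 198] -> not filled
(126,99): row=0b1111110, col=0b1100011, row AND col = 0b1100010 = 98; 98 != 99 -> empty
(54,3): row=0b110110, col=0b11, row AND col = 0b10 = 2; 2 != 3 -> empty
(211,199): row=0b11010011, col=0b11000111, row AND col = 0b11000011 = 195; 195 != 199 -> empty
(211,107): row=0b11010011, col=0b1101011, row AND col = 0b1000011 = 67; 67 != 107 -> empty
(43,47): col outside [0, 43] -> not filled
(92,86): row=0b1011100, col=0b1010110, row AND col = 0b1010100 = 84; 84 != 86 -> empty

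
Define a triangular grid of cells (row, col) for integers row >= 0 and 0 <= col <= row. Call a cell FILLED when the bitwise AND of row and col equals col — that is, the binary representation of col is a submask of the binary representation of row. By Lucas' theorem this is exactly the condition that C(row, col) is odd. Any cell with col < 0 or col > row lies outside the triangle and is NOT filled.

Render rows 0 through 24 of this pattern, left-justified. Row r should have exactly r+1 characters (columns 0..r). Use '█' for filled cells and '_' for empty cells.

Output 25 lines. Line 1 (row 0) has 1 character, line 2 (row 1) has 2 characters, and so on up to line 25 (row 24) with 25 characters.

Answer: █
██
█_█
████
█___█
██__██
█_█_█_█
████████
█_______█
██______██
█_█_____█_█
████____████
█___█___█___█
██__██__██__██
█_█_█_█_█_█_█_█
████████████████
█_______________█
██______________██
█_█_____________█_█
████____________████
█___█___________█___█
██__██__________██__██
█_█_█_█_________█_█_█_█
████████________████████
█_______█_______█_______█

Derivation:
r0=0: █
r1=1: ██
r2=10: █_█
r3=11: ████
r4=100: █___█
r5=101: ██__██
r6=110: █_█_█_█
r7=111: ████████
r8=1000: █_______█
r9=1001: ██______██
r10=1010: █_█_____█_█
r11=1011: ████____████
r12=1100: █___█___█___█
r13=1101: ██__██__██__██
r14=1110: █_█_█_█_█_█_█_█
r15=1111: ████████████████
r16=10000: █_______________█
r17=10001: ██______________██
r18=10010: █_█_____________█_█
r19=10011: ████____________████
r20=10100: █___█___________█___█
r21=10101: ██__██__________██__██
r22=10110: █_█_█_█_________█_█_█_█
r23=10111: ████████________████████
r24=11000: █_______█_______█_______█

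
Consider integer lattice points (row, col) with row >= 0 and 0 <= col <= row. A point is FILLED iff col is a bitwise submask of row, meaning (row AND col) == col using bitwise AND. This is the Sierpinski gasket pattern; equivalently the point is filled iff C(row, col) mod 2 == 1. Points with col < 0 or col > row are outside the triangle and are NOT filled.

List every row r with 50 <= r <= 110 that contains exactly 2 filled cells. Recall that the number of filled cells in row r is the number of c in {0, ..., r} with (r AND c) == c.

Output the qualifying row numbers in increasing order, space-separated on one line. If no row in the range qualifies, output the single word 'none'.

Row r has 2^popcount(r) filled cells, so we need popcount(r) = log2(2) = 1.
Scan r = 50..110 and keep those with exactly 1 one-bits:
r=50=110010 popcount=3 -> skip
r=51=110011 popcount=4 -> skip
r=52=110100 popcount=3 -> skip
r=53=110101 popcount=4 -> skip
r=54=110110 popcount=4 -> skip
r=55=110111 popcount=5 -> skip
r=56=111000 popcount=3 -> skip
r=57=111001 popcount=4 -> skip
r=58=111010 popcount=4 -> skip
r=59=111011 popcount=5 -> skip
r=60=111100 popcount=4 -> skip
r=61=111101 popcount=5 -> skip
r=62=111110 popcount=5 -> skip
r=63=111111 popcount=6 -> skip
r=64=1000000 popcount=1 -> KEEP
r=65=1000001 popcount=2 -> skip
r=66=1000010 popcount=2 -> skip
r=67=1000011 popcount=3 -> skip
r=68=1000100 popcount=2 -> skip
r=69=1000101 popcount=3 -> skip
r=70=1000110 popcount=3 -> skip
r=71=1000111 popcount=4 -> skip
r=72=1001000 popcount=2 -> skip
r=73=1001001 popcount=3 -> skip
r=74=1001010 popcount=3 -> skip
r=75=1001011 popcount=4 -> skip
r=76=1001100 popcount=3 -> skip
r=77=1001101 popcount=4 -> skip
r=78=1001110 popcount=4 -> skip
r=79=1001111 popcount=5 -> skip
r=80=1010000 popcount=2 -> skip
r=81=1010001 popcount=3 -> skip
r=82=1010010 popcount=3 -> skip
r=83=1010011 popcount=4 -> skip
r=84=1010100 popcount=3 -> skip
r=85=1010101 popcount=4 -> skip
r=86=1010110 popcount=4 -> skip
r=87=1010111 popcount=5 -> skip
r=88=1011000 popcount=3 -> skip
r=89=1011001 popcount=4 -> skip
r=90=1011010 popcount=4 -> skip
r=91=1011011 popcount=5 -> skip
r=92=1011100 popcount=4 -> skip
r=93=1011101 popcount=5 -> skip
r=94=1011110 popcount=5 -> skip
r=95=1011111 popcount=6 -> skip
r=96=1100000 popcount=2 -> skip
r=97=1100001 popcount=3 -> skip
r=98=1100010 popcount=3 -> skip
r=99=1100011 popcount=4 -> skip
r=100=1100100 popcount=3 -> skip
r=101=1100101 popcount=4 -> skip
r=102=1100110 popcount=4 -> skip
r=103=1100111 popcount=5 -> skip
r=104=1101000 popcount=3 -> skip
r=105=1101001 popcount=4 -> skip
r=106=1101010 popcount=4 -> skip
r=107=1101011 popcount=5 -> skip
r=108=1101100 popcount=4 -> skip
r=109=1101101 popcount=5 -> skip
r=110=1101110 popcount=5 -> skip
Kept rows: 64

Answer: 64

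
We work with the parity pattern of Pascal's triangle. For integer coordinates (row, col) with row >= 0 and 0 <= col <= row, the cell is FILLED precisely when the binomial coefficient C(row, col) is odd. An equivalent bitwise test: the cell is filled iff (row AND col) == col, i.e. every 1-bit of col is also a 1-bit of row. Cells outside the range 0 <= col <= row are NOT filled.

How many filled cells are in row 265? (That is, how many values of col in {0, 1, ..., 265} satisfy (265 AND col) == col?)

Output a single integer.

265 in binary = 100001001
popcount(265) = number of 1-bits in 100001001 = 3
A col c satisfies (265 AND c) == c iff every set bit of c is also set in 265; each of the 3 set bits of 265 can independently be on or off in c.
count = 2^3 = 8

Answer: 8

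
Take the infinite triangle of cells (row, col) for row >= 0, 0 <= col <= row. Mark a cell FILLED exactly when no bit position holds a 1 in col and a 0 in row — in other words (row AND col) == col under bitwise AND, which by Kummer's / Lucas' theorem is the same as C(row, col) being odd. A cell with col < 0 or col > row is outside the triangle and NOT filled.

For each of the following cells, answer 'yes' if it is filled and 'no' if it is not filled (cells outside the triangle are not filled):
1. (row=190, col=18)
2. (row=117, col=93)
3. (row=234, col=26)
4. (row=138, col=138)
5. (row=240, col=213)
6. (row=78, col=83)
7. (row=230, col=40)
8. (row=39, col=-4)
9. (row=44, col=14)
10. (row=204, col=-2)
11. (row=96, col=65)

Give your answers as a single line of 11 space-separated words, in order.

(190,18): row=0b10111110, col=0b10010, row AND col = 0b10010 = 18; 18 == 18 -> filled
(117,93): row=0b1110101, col=0b1011101, row AND col = 0b1010101 = 85; 85 != 93 -> empty
(234,26): row=0b11101010, col=0b11010, row AND col = 0b1010 = 10; 10 != 26 -> empty
(138,138): row=0b10001010, col=0b10001010, row AND col = 0b10001010 = 138; 138 == 138 -> filled
(240,213): row=0b11110000, col=0b11010101, row AND col = 0b11010000 = 208; 208 != 213 -> empty
(78,83): col outside [0, 78] -> not filled
(230,40): row=0b11100110, col=0b101000, row AND col = 0b100000 = 32; 32 != 40 -> empty
(39,-4): col outside [0, 39] -> not filled
(44,14): row=0b101100, col=0b1110, row AND col = 0b1100 = 12; 12 != 14 -> empty
(204,-2): col outside [0, 204] -> not filled
(96,65): row=0b1100000, col=0b1000001, row AND col = 0b1000000 = 64; 64 != 65 -> empty

Answer: yes no no yes no no no no no no no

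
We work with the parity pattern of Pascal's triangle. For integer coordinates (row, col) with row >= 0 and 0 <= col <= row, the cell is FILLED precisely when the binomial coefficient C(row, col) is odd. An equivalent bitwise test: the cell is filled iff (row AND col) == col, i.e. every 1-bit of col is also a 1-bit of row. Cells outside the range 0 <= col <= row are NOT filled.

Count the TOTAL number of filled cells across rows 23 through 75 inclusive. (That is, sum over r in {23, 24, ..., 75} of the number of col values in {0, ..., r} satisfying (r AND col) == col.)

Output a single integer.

r23=10111 pc4: +16 =16
r24=11000 pc2: +4 =20
r25=11001 pc3: +8 =28
r26=11010 pc3: +8 =36
r27=11011 pc4: +16 =52
r28=11100 pc3: +8 =60
r29=11101 pc4: +16 =76
r30=11110 pc4: +16 =92
r31=11111 pc5: +32 =124
r32=100000 pc1: +2 =126
r33=100001 pc2: +4 =130
r34=100010 pc2: +4 =134
r35=100011 pc3: +8 =142
r36=100100 pc2: +4 =146
r37=100101 pc3: +8 =154
r38=100110 pc3: +8 =162
r39=100111 pc4: +16 =178
r40=101000 pc2: +4 =182
r41=101001 pc3: +8 =190
r42=101010 pc3: +8 =198
r43=101011 pc4: +16 =214
r44=101100 pc3: +8 =222
r45=101101 pc4: +16 =238
r46=101110 pc4: +16 =254
r47=101111 pc5: +32 =286
r48=110000 pc2: +4 =290
r49=110001 pc3: +8 =298
r50=110010 pc3: +8 =306
r51=110011 pc4: +16 =322
r52=110100 pc3: +8 =330
r53=110101 pc4: +16 =346
r54=110110 pc4: +16 =362
r55=110111 pc5: +32 =394
r56=111000 pc3: +8 =402
r57=111001 pc4: +16 =418
r58=111010 pc4: +16 =434
r59=111011 pc5: +32 =466
r60=111100 pc4: +16 =482
r61=111101 pc5: +32 =514
r62=111110 pc5: +32 =546
r63=111111 pc6: +64 =610
r64=1000000 pc1: +2 =612
r65=1000001 pc2: +4 =616
r66=1000010 pc2: +4 =620
r67=1000011 pc3: +8 =628
r68=1000100 pc2: +4 =632
r69=1000101 pc3: +8 =640
r70=1000110 pc3: +8 =648
r71=1000111 pc4: +16 =664
r72=1001000 pc2: +4 =668
r73=1001001 pc3: +8 =676
r74=1001010 pc3: +8 =684
r75=1001011 pc4: +16 =700

Answer: 700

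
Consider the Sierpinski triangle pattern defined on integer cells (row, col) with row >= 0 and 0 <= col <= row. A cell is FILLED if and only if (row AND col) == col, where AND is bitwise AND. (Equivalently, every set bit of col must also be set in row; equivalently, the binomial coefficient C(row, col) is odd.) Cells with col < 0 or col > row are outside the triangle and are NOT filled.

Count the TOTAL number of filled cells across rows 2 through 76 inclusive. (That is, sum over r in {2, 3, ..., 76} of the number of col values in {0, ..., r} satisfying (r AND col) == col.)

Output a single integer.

r2=10 pc1: +2 =2
r3=11 pc2: +4 =6
r4=100 pc1: +2 =8
r5=101 pc2: +4 =12
r6=110 pc2: +4 =16
r7=111 pc3: +8 =24
r8=1000 pc1: +2 =26
r9=1001 pc2: +4 =30
r10=1010 pc2: +4 =34
r11=1011 pc3: +8 =42
r12=1100 pc2: +4 =46
r13=1101 pc3: +8 =54
r14=1110 pc3: +8 =62
r15=1111 pc4: +16 =78
r16=10000 pc1: +2 =80
r17=10001 pc2: +4 =84
r18=10010 pc2: +4 =88
r19=10011 pc3: +8 =96
r20=10100 pc2: +4 =100
r21=10101 pc3: +8 =108
r22=10110 pc3: +8 =116
r23=10111 pc4: +16 =132
r24=11000 pc2: +4 =136
r25=11001 pc3: +8 =144
r26=11010 pc3: +8 =152
r27=11011 pc4: +16 =168
r28=11100 pc3: +8 =176
r29=11101 pc4: +16 =192
r30=11110 pc4: +16 =208
r31=11111 pc5: +32 =240
r32=100000 pc1: +2 =242
r33=100001 pc2: +4 =246
r34=100010 pc2: +4 =250
r35=100011 pc3: +8 =258
r36=100100 pc2: +4 =262
r37=100101 pc3: +8 =270
r38=100110 pc3: +8 =278
r39=100111 pc4: +16 =294
r40=101000 pc2: +4 =298
r41=101001 pc3: +8 =306
r42=101010 pc3: +8 =314
r43=101011 pc4: +16 =330
r44=101100 pc3: +8 =338
r45=101101 pc4: +16 =354
r46=101110 pc4: +16 =370
r47=101111 pc5: +32 =402
r48=110000 pc2: +4 =406
r49=110001 pc3: +8 =414
r50=110010 pc3: +8 =422
r51=110011 pc4: +16 =438
r52=110100 pc3: +8 =446
r53=110101 pc4: +16 =462
r54=110110 pc4: +16 =478
r55=110111 pc5: +32 =510
r56=111000 pc3: +8 =518
r57=111001 pc4: +16 =534
r58=111010 pc4: +16 =550
r59=111011 pc5: +32 =582
r60=111100 pc4: +16 =598
r61=111101 pc5: +32 =630
r62=111110 pc5: +32 =662
r63=111111 pc6: +64 =726
r64=1000000 pc1: +2 =728
r65=1000001 pc2: +4 =732
r66=1000010 pc2: +4 =736
r67=1000011 pc3: +8 =744
r68=1000100 pc2: +4 =748
r69=1000101 pc3: +8 =756
r70=1000110 pc3: +8 =764
r71=1000111 pc4: +16 =780
r72=1001000 pc2: +4 =784
r73=1001001 pc3: +8 =792
r74=1001010 pc3: +8 =800
r75=1001011 pc4: +16 =816
r76=1001100 pc3: +8 =824

Answer: 824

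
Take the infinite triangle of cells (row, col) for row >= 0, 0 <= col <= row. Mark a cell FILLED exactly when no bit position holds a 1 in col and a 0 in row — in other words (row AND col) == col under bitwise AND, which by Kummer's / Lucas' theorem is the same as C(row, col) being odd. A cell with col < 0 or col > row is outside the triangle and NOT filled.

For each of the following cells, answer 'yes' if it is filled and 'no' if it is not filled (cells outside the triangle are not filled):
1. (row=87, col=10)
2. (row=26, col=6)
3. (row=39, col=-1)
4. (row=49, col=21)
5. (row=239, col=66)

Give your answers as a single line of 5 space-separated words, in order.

(87,10): row=0b1010111, col=0b1010, row AND col = 0b10 = 2; 2 != 10 -> empty
(26,6): row=0b11010, col=0b110, row AND col = 0b10 = 2; 2 != 6 -> empty
(39,-1): col outside [0, 39] -> not filled
(49,21): row=0b110001, col=0b10101, row AND col = 0b10001 = 17; 17 != 21 -> empty
(239,66): row=0b11101111, col=0b1000010, row AND col = 0b1000010 = 66; 66 == 66 -> filled

Answer: no no no no yes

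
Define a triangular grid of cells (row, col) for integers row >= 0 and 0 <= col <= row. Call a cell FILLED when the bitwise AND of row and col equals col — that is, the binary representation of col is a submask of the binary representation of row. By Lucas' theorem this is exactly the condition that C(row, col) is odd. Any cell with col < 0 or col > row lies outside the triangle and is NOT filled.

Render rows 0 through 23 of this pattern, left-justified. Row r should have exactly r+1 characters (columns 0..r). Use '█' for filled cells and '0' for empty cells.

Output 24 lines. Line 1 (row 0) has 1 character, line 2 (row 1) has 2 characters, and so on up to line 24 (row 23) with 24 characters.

r0=0: █
r1=1: ██
r2=10: █0█
r3=11: ████
r4=100: █000█
r5=101: ██00██
r6=110: █0█0█0█
r7=111: ████████
r8=1000: █0000000█
r9=1001: ██000000██
r10=1010: █0█00000█0█
r11=1011: ████0000████
r12=1100: █000█000█000█
r13=1101: ██00██00██00██
r14=1110: █0█0█0█0█0█0█0█
r15=1111: ████████████████
r16=10000: █000000000000000█
r17=10001: ██00000000000000██
r18=10010: █0█0000000000000█0█
r19=10011: ████000000000000████
r20=10100: █000█00000000000█000█
r21=10101: ██00██0000000000██00██
r22=10110: █0█0█0█000000000█0█0█0█
r23=10111: ████████00000000████████

Answer: █
██
█0█
████
█000█
██00██
█0█0█0█
████████
█0000000█
██000000██
█0█00000█0█
████0000████
█000█000█000█
██00██00██00██
█0█0█0█0█0█0█0█
████████████████
█000000000000000█
██00000000000000██
█0█0000000000000█0█
████000000000000████
█000█00000000000█000█
██00██0000000000██00██
█0█0█0█000000000█0█0█0█
████████00000000████████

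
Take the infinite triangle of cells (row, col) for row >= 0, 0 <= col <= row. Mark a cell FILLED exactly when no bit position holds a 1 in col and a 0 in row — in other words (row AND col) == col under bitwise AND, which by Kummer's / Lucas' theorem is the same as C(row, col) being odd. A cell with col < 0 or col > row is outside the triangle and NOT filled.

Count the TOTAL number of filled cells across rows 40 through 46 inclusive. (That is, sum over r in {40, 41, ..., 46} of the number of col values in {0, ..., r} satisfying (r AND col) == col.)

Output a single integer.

Answer: 76

Derivation:
r40=101000 pc2: +4 =4
r41=101001 pc3: +8 =12
r42=101010 pc3: +8 =20
r43=101011 pc4: +16 =36
r44=101100 pc3: +8 =44
r45=101101 pc4: +16 =60
r46=101110 pc4: +16 =76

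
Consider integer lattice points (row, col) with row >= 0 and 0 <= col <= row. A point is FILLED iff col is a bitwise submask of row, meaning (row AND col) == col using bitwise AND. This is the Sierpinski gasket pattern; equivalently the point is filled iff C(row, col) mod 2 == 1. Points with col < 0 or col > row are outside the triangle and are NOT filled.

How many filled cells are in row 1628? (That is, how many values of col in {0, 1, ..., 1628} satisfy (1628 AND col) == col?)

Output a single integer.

1628 in binary = 11001011100
popcount(1628) = number of 1-bits in 11001011100 = 6
A col c satisfies (1628 AND c) == c iff every set bit of c is also set in 1628; each of the 6 set bits of 1628 can independently be on or off in c.
count = 2^6 = 64

Answer: 64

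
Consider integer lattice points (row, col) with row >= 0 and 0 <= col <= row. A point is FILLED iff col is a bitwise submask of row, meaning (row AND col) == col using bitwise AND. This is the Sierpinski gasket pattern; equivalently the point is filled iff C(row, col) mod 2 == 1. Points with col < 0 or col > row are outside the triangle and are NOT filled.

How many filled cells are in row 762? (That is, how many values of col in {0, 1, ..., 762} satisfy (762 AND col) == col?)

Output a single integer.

762 in binary = 1011111010
popcount(762) = number of 1-bits in 1011111010 = 7
A col c satisfies (762 AND c) == c iff every set bit of c is also set in 762; each of the 7 set bits of 762 can independently be on or off in c.
count = 2^7 = 128

Answer: 128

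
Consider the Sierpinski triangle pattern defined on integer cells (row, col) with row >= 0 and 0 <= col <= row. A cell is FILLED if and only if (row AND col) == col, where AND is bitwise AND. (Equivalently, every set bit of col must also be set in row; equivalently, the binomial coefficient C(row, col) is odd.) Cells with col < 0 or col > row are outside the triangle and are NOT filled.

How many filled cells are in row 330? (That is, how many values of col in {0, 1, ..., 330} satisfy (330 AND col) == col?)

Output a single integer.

330 in binary = 101001010
popcount(330) = number of 1-bits in 101001010 = 4
A col c satisfies (330 AND c) == c iff every set bit of c is also set in 330; each of the 4 set bits of 330 can independently be on or off in c.
count = 2^4 = 16

Answer: 16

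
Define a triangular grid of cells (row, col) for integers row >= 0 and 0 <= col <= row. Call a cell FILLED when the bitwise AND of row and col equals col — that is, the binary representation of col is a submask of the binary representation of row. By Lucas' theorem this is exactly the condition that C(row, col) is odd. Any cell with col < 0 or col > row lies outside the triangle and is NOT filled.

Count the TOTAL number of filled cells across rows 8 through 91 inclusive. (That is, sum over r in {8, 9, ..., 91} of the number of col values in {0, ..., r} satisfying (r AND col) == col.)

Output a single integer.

r8=1000 pc1: +2 =2
r9=1001 pc2: +4 =6
r10=1010 pc2: +4 =10
r11=1011 pc3: +8 =18
r12=1100 pc2: +4 =22
r13=1101 pc3: +8 =30
r14=1110 pc3: +8 =38
r15=1111 pc4: +16 =54
r16=10000 pc1: +2 =56
r17=10001 pc2: +4 =60
r18=10010 pc2: +4 =64
r19=10011 pc3: +8 =72
r20=10100 pc2: +4 =76
r21=10101 pc3: +8 =84
r22=10110 pc3: +8 =92
r23=10111 pc4: +16 =108
r24=11000 pc2: +4 =112
r25=11001 pc3: +8 =120
r26=11010 pc3: +8 =128
r27=11011 pc4: +16 =144
r28=11100 pc3: +8 =152
r29=11101 pc4: +16 =168
r30=11110 pc4: +16 =184
r31=11111 pc5: +32 =216
r32=100000 pc1: +2 =218
r33=100001 pc2: +4 =222
r34=100010 pc2: +4 =226
r35=100011 pc3: +8 =234
r36=100100 pc2: +4 =238
r37=100101 pc3: +8 =246
r38=100110 pc3: +8 =254
r39=100111 pc4: +16 =270
r40=101000 pc2: +4 =274
r41=101001 pc3: +8 =282
r42=101010 pc3: +8 =290
r43=101011 pc4: +16 =306
r44=101100 pc3: +8 =314
r45=101101 pc4: +16 =330
r46=101110 pc4: +16 =346
r47=101111 pc5: +32 =378
r48=110000 pc2: +4 =382
r49=110001 pc3: +8 =390
r50=110010 pc3: +8 =398
r51=110011 pc4: +16 =414
r52=110100 pc3: +8 =422
r53=110101 pc4: +16 =438
r54=110110 pc4: +16 =454
r55=110111 pc5: +32 =486
r56=111000 pc3: +8 =494
r57=111001 pc4: +16 =510
r58=111010 pc4: +16 =526
r59=111011 pc5: +32 =558
r60=111100 pc4: +16 =574
r61=111101 pc5: +32 =606
r62=111110 pc5: +32 =638
r63=111111 pc6: +64 =702
r64=1000000 pc1: +2 =704
r65=1000001 pc2: +4 =708
r66=1000010 pc2: +4 =712
r67=1000011 pc3: +8 =720
r68=1000100 pc2: +4 =724
r69=1000101 pc3: +8 =732
r70=1000110 pc3: +8 =740
r71=1000111 pc4: +16 =756
r72=1001000 pc2: +4 =760
r73=1001001 pc3: +8 =768
r74=1001010 pc3: +8 =776
r75=1001011 pc4: +16 =792
r76=1001100 pc3: +8 =800
r77=1001101 pc4: +16 =816
r78=1001110 pc4: +16 =832
r79=1001111 pc5: +32 =864
r80=1010000 pc2: +4 =868
r81=1010001 pc3: +8 =876
r82=1010010 pc3: +8 =884
r83=1010011 pc4: +16 =900
r84=1010100 pc3: +8 =908
r85=1010101 pc4: +16 =924
r86=1010110 pc4: +16 =940
r87=1010111 pc5: +32 =972
r88=1011000 pc3: +8 =980
r89=1011001 pc4: +16 =996
r90=1011010 pc4: +16 =1012
r91=1011011 pc5: +32 =1044

Answer: 1044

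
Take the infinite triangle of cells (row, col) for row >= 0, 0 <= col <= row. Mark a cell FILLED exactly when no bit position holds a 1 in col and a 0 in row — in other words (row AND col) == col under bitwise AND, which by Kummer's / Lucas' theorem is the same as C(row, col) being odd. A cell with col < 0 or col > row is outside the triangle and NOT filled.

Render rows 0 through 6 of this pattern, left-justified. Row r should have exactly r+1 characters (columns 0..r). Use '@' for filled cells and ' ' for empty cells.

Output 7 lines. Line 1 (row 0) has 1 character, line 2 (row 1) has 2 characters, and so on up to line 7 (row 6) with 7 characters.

Answer: @
@@
@ @
@@@@
@   @
@@  @@
@ @ @ @

Derivation:
r0=0: @
r1=1: @@
r2=10: @ @
r3=11: @@@@
r4=100: @   @
r5=101: @@  @@
r6=110: @ @ @ @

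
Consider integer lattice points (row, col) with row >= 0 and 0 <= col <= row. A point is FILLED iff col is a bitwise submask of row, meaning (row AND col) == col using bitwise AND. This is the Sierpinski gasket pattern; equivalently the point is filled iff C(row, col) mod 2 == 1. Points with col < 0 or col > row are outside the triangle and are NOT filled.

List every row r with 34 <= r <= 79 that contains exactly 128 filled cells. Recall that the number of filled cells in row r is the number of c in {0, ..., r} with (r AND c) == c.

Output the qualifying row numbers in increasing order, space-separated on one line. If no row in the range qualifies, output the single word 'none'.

Answer: none

Derivation:
Row r has 2^popcount(r) filled cells, so we need popcount(r) = log2(128) = 7.
Scan r = 34..79 and keep those with exactly 7 one-bits:
r=34=100010 popcount=2 -> skip
r=35=100011 popcount=3 -> skip
r=36=100100 popcount=2 -> skip
r=37=100101 popcount=3 -> skip
r=38=100110 popcount=3 -> skip
r=39=100111 popcount=4 -> skip
r=40=101000 popcount=2 -> skip
r=41=101001 popcount=3 -> skip
r=42=101010 popcount=3 -> skip
r=43=101011 popcount=4 -> skip
r=44=101100 popcount=3 -> skip
r=45=101101 popcount=4 -> skip
r=46=101110 popcount=4 -> skip
r=47=101111 popcount=5 -> skip
r=48=110000 popcount=2 -> skip
r=49=110001 popcount=3 -> skip
r=50=110010 popcount=3 -> skip
r=51=110011 popcount=4 -> skip
r=52=110100 popcount=3 -> skip
r=53=110101 popcount=4 -> skip
r=54=110110 popcount=4 -> skip
r=55=110111 popcount=5 -> skip
r=56=111000 popcount=3 -> skip
r=57=111001 popcount=4 -> skip
r=58=111010 popcount=4 -> skip
r=59=111011 popcount=5 -> skip
r=60=111100 popcount=4 -> skip
r=61=111101 popcount=5 -> skip
r=62=111110 popcount=5 -> skip
r=63=111111 popcount=6 -> skip
r=64=1000000 popcount=1 -> skip
r=65=1000001 popcount=2 -> skip
r=66=1000010 popcount=2 -> skip
r=67=1000011 popcount=3 -> skip
r=68=1000100 popcount=2 -> skip
r=69=1000101 popcount=3 -> skip
r=70=1000110 popcount=3 -> skip
r=71=1000111 popcount=4 -> skip
r=72=1001000 popcount=2 -> skip
r=73=1001001 popcount=3 -> skip
r=74=1001010 popcount=3 -> skip
r=75=1001011 popcount=4 -> skip
r=76=1001100 popcount=3 -> skip
r=77=1001101 popcount=4 -> skip
r=78=1001110 popcount=4 -> skip
r=79=1001111 popcount=5 -> skip
Kept rows: none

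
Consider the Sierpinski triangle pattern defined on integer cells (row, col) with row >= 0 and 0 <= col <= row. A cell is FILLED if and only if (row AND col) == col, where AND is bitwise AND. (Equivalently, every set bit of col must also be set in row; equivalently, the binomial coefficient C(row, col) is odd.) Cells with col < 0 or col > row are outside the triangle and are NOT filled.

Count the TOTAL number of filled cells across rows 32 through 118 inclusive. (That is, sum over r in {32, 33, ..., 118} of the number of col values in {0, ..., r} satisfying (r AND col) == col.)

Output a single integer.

Answer: 1448

Derivation:
r32=100000 pc1: +2 =2
r33=100001 pc2: +4 =6
r34=100010 pc2: +4 =10
r35=100011 pc3: +8 =18
r36=100100 pc2: +4 =22
r37=100101 pc3: +8 =30
r38=100110 pc3: +8 =38
r39=100111 pc4: +16 =54
r40=101000 pc2: +4 =58
r41=101001 pc3: +8 =66
r42=101010 pc3: +8 =74
r43=101011 pc4: +16 =90
r44=101100 pc3: +8 =98
r45=101101 pc4: +16 =114
r46=101110 pc4: +16 =130
r47=101111 pc5: +32 =162
r48=110000 pc2: +4 =166
r49=110001 pc3: +8 =174
r50=110010 pc3: +8 =182
r51=110011 pc4: +16 =198
r52=110100 pc3: +8 =206
r53=110101 pc4: +16 =222
r54=110110 pc4: +16 =238
r55=110111 pc5: +32 =270
r56=111000 pc3: +8 =278
r57=111001 pc4: +16 =294
r58=111010 pc4: +16 =310
r59=111011 pc5: +32 =342
r60=111100 pc4: +16 =358
r61=111101 pc5: +32 =390
r62=111110 pc5: +32 =422
r63=111111 pc6: +64 =486
r64=1000000 pc1: +2 =488
r65=1000001 pc2: +4 =492
r66=1000010 pc2: +4 =496
r67=1000011 pc3: +8 =504
r68=1000100 pc2: +4 =508
r69=1000101 pc3: +8 =516
r70=1000110 pc3: +8 =524
r71=1000111 pc4: +16 =540
r72=1001000 pc2: +4 =544
r73=1001001 pc3: +8 =552
r74=1001010 pc3: +8 =560
r75=1001011 pc4: +16 =576
r76=1001100 pc3: +8 =584
r77=1001101 pc4: +16 =600
r78=1001110 pc4: +16 =616
r79=1001111 pc5: +32 =648
r80=1010000 pc2: +4 =652
r81=1010001 pc3: +8 =660
r82=1010010 pc3: +8 =668
r83=1010011 pc4: +16 =684
r84=1010100 pc3: +8 =692
r85=1010101 pc4: +16 =708
r86=1010110 pc4: +16 =724
r87=1010111 pc5: +32 =756
r88=1011000 pc3: +8 =764
r89=1011001 pc4: +16 =780
r90=1011010 pc4: +16 =796
r91=1011011 pc5: +32 =828
r92=1011100 pc4: +16 =844
r93=1011101 pc5: +32 =876
r94=1011110 pc5: +32 =908
r95=1011111 pc6: +64 =972
r96=1100000 pc2: +4 =976
r97=1100001 pc3: +8 =984
r98=1100010 pc3: +8 =992
r99=1100011 pc4: +16 =1008
r100=1100100 pc3: +8 =1016
r101=1100101 pc4: +16 =1032
r102=1100110 pc4: +16 =1048
r103=1100111 pc5: +32 =1080
r104=1101000 pc3: +8 =1088
r105=1101001 pc4: +16 =1104
r106=1101010 pc4: +16 =1120
r107=1101011 pc5: +32 =1152
r108=1101100 pc4: +16 =1168
r109=1101101 pc5: +32 =1200
r110=1101110 pc5: +32 =1232
r111=1101111 pc6: +64 =1296
r112=1110000 pc3: +8 =1304
r113=1110001 pc4: +16 =1320
r114=1110010 pc4: +16 =1336
r115=1110011 pc5: +32 =1368
r116=1110100 pc4: +16 =1384
r117=1110101 pc5: +32 =1416
r118=1110110 pc5: +32 =1448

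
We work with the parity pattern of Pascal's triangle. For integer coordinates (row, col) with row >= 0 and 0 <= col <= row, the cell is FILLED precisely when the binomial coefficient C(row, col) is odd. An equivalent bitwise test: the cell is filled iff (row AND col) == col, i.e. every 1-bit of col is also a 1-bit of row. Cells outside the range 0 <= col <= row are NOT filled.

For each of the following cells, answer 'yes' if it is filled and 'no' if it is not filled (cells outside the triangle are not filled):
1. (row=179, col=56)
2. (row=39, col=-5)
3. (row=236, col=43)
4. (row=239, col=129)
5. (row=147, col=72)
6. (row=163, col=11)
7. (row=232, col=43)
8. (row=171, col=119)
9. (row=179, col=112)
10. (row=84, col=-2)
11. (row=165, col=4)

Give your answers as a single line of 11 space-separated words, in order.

(179,56): row=0b10110011, col=0b111000, row AND col = 0b110000 = 48; 48 != 56 -> empty
(39,-5): col outside [0, 39] -> not filled
(236,43): row=0b11101100, col=0b101011, row AND col = 0b101000 = 40; 40 != 43 -> empty
(239,129): row=0b11101111, col=0b10000001, row AND col = 0b10000001 = 129; 129 == 129 -> filled
(147,72): row=0b10010011, col=0b1001000, row AND col = 0b0 = 0; 0 != 72 -> empty
(163,11): row=0b10100011, col=0b1011, row AND col = 0b11 = 3; 3 != 11 -> empty
(232,43): row=0b11101000, col=0b101011, row AND col = 0b101000 = 40; 40 != 43 -> empty
(171,119): row=0b10101011, col=0b1110111, row AND col = 0b100011 = 35; 35 != 119 -> empty
(179,112): row=0b10110011, col=0b1110000, row AND col = 0b110000 = 48; 48 != 112 -> empty
(84,-2): col outside [0, 84] -> not filled
(165,4): row=0b10100101, col=0b100, row AND col = 0b100 = 4; 4 == 4 -> filled

Answer: no no no yes no no no no no no yes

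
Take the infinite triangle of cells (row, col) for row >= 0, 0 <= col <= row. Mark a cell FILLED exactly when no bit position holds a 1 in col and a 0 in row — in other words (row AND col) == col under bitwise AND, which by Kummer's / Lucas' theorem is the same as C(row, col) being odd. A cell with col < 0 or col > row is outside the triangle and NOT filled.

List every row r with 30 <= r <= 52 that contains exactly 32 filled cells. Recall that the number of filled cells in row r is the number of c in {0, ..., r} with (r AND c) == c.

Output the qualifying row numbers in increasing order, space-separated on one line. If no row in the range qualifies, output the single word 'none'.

Answer: 31 47

Derivation:
Row r has 2^popcount(r) filled cells, so we need popcount(r) = log2(32) = 5.
Scan r = 30..52 and keep those with exactly 5 one-bits:
r=30=11110 popcount=4 -> skip
r=31=11111 popcount=5 -> KEEP
r=32=100000 popcount=1 -> skip
r=33=100001 popcount=2 -> skip
r=34=100010 popcount=2 -> skip
r=35=100011 popcount=3 -> skip
r=36=100100 popcount=2 -> skip
r=37=100101 popcount=3 -> skip
r=38=100110 popcount=3 -> skip
r=39=100111 popcount=4 -> skip
r=40=101000 popcount=2 -> skip
r=41=101001 popcount=3 -> skip
r=42=101010 popcount=3 -> skip
r=43=101011 popcount=4 -> skip
r=44=101100 popcount=3 -> skip
r=45=101101 popcount=4 -> skip
r=46=101110 popcount=4 -> skip
r=47=101111 popcount=5 -> KEEP
r=48=110000 popcount=2 -> skip
r=49=110001 popcount=3 -> skip
r=50=110010 popcount=3 -> skip
r=51=110011 popcount=4 -> skip
r=52=110100 popcount=3 -> skip
Kept rows: 31 47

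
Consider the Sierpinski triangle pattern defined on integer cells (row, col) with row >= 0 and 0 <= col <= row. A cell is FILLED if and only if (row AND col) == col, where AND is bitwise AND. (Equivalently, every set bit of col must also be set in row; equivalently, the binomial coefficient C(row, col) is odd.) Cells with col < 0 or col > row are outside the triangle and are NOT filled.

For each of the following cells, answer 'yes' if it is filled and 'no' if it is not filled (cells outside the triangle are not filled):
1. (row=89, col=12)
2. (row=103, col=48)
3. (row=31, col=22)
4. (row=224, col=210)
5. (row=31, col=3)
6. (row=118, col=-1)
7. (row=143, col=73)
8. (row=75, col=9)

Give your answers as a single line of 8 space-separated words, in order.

Answer: no no yes no yes no no yes

Derivation:
(89,12): row=0b1011001, col=0b1100, row AND col = 0b1000 = 8; 8 != 12 -> empty
(103,48): row=0b1100111, col=0b110000, row AND col = 0b100000 = 32; 32 != 48 -> empty
(31,22): row=0b11111, col=0b10110, row AND col = 0b10110 = 22; 22 == 22 -> filled
(224,210): row=0b11100000, col=0b11010010, row AND col = 0b11000000 = 192; 192 != 210 -> empty
(31,3): row=0b11111, col=0b11, row AND col = 0b11 = 3; 3 == 3 -> filled
(118,-1): col outside [0, 118] -> not filled
(143,73): row=0b10001111, col=0b1001001, row AND col = 0b1001 = 9; 9 != 73 -> empty
(75,9): row=0b1001011, col=0b1001, row AND col = 0b1001 = 9; 9 == 9 -> filled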